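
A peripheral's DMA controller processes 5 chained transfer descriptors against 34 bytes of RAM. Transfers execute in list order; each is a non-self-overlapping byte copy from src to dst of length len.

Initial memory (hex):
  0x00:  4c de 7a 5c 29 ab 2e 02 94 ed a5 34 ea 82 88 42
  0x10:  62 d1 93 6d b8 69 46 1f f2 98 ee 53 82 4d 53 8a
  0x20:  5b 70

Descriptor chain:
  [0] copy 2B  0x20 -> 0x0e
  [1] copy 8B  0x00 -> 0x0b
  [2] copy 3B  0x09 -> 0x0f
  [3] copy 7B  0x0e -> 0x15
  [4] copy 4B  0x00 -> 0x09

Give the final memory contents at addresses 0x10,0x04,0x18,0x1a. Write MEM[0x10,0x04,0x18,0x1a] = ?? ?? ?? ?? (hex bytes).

MEM[0x10,0x04,0x18,0x1a] = a5 29 4c 6d

D0: mem[0x0e..0x0f] <- [5b 70]
D1: mem[0x0b..0x12] <- [4c de 7a 5c 29 ab 2e 02]
D2: mem[0x0f..0x11] <- [ed a5 4c]
D3: mem[0x15..0x1b] <- [5c ed a5 4c 02 6d b8]
D4: mem[0x09..0x0c] <- [4c de 7a 5c]
query mem[0x10]=0xa5, mem[0x04]=0x29, mem[0x18]=0x4c, mem[0x1a]=0x6d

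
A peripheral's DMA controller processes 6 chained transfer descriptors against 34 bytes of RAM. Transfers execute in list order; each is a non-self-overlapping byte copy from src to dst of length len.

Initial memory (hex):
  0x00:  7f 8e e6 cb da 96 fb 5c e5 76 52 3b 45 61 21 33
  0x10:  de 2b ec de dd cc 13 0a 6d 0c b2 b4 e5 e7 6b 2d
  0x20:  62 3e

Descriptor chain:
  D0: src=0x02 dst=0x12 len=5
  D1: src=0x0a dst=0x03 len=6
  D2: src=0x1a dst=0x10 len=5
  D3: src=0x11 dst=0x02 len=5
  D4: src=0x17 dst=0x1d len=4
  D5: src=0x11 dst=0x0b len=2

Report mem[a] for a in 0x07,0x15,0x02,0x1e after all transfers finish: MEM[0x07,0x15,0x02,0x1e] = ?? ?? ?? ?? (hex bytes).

D0: mem[0x12..0x16] <- [e6 cb da 96 fb]
D1: mem[0x03..0x08] <- [52 3b 45 61 21 33]
D2: mem[0x10..0x14] <- [b2 b4 e5 e7 6b]
D3: mem[0x02..0x06] <- [b4 e5 e7 6b 96]
D4: mem[0x1d..0x20] <- [0a 6d 0c b2]
D5: mem[0x0b..0x0c] <- [b4 e5]
query mem[0x07]=0x21, mem[0x15]=0x96, mem[0x02]=0xb4, mem[0x1e]=0x6d

MEM[0x07,0x15,0x02,0x1e] = 21 96 b4 6d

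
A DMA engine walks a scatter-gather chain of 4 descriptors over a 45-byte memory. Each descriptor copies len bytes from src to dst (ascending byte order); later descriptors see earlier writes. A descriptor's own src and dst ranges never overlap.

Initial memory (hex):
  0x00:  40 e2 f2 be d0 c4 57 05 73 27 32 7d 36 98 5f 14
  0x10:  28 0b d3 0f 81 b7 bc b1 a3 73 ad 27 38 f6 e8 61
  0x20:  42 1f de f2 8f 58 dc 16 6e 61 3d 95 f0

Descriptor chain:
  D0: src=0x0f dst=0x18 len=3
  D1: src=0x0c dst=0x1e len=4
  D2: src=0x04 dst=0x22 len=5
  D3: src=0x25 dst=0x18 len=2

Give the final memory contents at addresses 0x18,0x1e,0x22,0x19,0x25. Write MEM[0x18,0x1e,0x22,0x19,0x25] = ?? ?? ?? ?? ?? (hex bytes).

#0 dst[0x18+3] := {0x14,0x28,0x0b}
#1 dst[0x1e+4] := {0x36,0x98,0x5f,0x14}
#2 dst[0x22+5] := {0xd0,0xc4,0x57,0x05,0x73}
#3 dst[0x18+2] := {0x05,0x73}
query mem[0x18]=0x05, mem[0x1e]=0x36, mem[0x22]=0xd0, mem[0x19]=0x73, mem[0x25]=0x05

MEM[0x18,0x1e,0x22,0x19,0x25] = 05 36 d0 73 05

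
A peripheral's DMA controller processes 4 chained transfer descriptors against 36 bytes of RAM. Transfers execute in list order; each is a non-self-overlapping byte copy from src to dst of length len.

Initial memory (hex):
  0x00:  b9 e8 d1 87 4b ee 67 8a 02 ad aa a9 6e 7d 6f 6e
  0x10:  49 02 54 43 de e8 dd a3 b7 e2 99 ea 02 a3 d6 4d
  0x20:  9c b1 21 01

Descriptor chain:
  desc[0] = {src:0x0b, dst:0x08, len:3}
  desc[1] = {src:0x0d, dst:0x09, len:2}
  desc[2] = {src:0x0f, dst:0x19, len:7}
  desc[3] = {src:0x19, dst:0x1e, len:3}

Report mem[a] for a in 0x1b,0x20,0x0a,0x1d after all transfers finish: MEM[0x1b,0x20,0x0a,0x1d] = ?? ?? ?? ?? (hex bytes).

[0] 0x0b->0x08 len=3 : a9 6e 7d
[1] 0x0d->0x09 len=2 : 7d 6f
[2] 0x0f->0x19 len=7 : 6e 49 02 54 43 de e8
[3] 0x19->0x1e len=3 : 6e 49 02
query mem[0x1b]=0x02, mem[0x20]=0x02, mem[0x0a]=0x6f, mem[0x1d]=0x43

MEM[0x1b,0x20,0x0a,0x1d] = 02 02 6f 43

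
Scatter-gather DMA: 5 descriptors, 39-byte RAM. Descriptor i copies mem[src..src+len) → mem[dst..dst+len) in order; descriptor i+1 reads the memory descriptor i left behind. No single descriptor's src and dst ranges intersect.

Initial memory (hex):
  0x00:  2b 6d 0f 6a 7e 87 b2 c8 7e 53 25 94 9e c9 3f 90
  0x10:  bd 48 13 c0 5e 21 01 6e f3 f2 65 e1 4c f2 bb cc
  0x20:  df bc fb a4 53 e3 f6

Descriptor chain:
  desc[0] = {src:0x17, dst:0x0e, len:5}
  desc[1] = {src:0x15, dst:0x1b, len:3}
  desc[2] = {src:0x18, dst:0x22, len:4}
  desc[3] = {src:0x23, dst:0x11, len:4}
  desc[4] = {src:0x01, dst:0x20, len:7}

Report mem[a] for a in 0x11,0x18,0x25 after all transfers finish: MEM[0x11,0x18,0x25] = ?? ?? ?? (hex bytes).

MEM[0x11,0x18,0x25] = f2 f3 b2

#0 dst[0x0e+5] := {0x6e,0xf3,0xf2,0x65,0xe1}
#1 dst[0x1b+3] := {0x21,0x01,0x6e}
#2 dst[0x22+4] := {0xf3,0xf2,0x65,0x21}
#3 dst[0x11+4] := {0xf2,0x65,0x21,0xf6}
#4 dst[0x20+7] := {0x6d,0x0f,0x6a,0x7e,0x87,0xb2,0xc8}
query mem[0x11]=0xf2, mem[0x18]=0xf3, mem[0x25]=0xb2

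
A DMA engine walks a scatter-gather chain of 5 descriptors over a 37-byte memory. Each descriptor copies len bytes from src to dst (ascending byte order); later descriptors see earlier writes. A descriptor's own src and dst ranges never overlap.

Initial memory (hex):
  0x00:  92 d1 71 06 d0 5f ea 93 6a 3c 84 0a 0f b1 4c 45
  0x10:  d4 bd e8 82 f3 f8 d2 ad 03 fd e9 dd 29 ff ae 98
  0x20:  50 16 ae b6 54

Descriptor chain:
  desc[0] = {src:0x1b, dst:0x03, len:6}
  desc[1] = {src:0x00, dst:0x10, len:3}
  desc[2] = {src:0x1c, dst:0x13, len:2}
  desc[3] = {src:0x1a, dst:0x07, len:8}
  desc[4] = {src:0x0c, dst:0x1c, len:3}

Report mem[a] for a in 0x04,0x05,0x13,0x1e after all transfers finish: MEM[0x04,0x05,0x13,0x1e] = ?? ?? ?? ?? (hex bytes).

MEM[0x04,0x05,0x13,0x1e] = 29 ff 29 16

D0: mem[0x03..0x08] <- [dd 29 ff ae 98 50]
D1: mem[0x10..0x12] <- [92 d1 71]
D2: mem[0x13..0x14] <- [29 ff]
D3: mem[0x07..0x0e] <- [e9 dd 29 ff ae 98 50 16]
D4: mem[0x1c..0x1e] <- [98 50 16]
query mem[0x04]=0x29, mem[0x05]=0xff, mem[0x13]=0x29, mem[0x1e]=0x16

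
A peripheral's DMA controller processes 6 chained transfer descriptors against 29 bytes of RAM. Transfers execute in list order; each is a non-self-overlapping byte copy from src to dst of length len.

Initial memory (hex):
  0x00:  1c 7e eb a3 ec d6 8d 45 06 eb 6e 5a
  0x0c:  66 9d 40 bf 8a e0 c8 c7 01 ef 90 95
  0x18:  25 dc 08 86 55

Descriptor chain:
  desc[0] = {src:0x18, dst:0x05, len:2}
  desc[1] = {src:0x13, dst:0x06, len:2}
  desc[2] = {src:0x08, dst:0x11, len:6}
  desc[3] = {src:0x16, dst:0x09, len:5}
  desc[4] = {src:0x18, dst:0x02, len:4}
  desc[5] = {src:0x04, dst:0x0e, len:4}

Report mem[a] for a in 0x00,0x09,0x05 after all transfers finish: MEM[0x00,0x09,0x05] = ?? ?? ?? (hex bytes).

MEM[0x00,0x09,0x05] = 1c 9d 86

#0 dst[0x05+2] := {0x25,0xdc}
#1 dst[0x06+2] := {0xc7,0x01}
#2 dst[0x11+6] := {0x06,0xeb,0x6e,0x5a,0x66,0x9d}
#3 dst[0x09+5] := {0x9d,0x95,0x25,0xdc,0x08}
#4 dst[0x02+4] := {0x25,0xdc,0x08,0x86}
#5 dst[0x0e+4] := {0x08,0x86,0xc7,0x01}
query mem[0x00]=0x1c, mem[0x09]=0x9d, mem[0x05]=0x86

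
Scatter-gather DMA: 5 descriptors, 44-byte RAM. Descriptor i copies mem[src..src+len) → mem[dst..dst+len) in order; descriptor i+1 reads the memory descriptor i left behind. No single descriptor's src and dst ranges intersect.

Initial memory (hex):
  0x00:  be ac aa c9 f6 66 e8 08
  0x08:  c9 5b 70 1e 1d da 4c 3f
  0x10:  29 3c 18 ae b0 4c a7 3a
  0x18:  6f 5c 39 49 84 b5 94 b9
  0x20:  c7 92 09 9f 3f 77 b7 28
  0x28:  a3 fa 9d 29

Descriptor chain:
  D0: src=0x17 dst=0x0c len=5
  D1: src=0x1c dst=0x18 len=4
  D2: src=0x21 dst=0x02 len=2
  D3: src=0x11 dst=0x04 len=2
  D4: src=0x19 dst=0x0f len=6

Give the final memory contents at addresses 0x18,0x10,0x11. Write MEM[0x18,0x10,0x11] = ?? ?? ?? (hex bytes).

MEM[0x18,0x10,0x11] = 84 94 b9

#0 dst[0x0c+5] := {0x3a,0x6f,0x5c,0x39,0x49}
#1 dst[0x18+4] := {0x84,0xb5,0x94,0xb9}
#2 dst[0x02+2] := {0x92,0x09}
#3 dst[0x04+2] := {0x3c,0x18}
#4 dst[0x0f+6] := {0xb5,0x94,0xb9,0x84,0xb5,0x94}
query mem[0x18]=0x84, mem[0x10]=0x94, mem[0x11]=0xb9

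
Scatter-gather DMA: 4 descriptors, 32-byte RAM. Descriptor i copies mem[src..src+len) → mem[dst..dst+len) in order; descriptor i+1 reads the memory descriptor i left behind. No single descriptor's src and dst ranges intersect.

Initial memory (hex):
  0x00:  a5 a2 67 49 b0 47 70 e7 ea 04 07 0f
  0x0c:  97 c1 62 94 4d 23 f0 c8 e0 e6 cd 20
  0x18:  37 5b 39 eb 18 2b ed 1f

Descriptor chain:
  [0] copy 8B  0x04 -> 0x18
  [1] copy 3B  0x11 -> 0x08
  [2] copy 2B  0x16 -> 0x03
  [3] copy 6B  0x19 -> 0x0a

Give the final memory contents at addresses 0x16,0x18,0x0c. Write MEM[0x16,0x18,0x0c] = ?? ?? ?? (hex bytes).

MEM[0x16,0x18,0x0c] = cd b0 e7

#0 dst[0x18+8] := {0xb0,0x47,0x70,0xe7,0xea,0x04,0x07,0x0f}
#1 dst[0x08+3] := {0x23,0xf0,0xc8}
#2 dst[0x03+2] := {0xcd,0x20}
#3 dst[0x0a+6] := {0x47,0x70,0xe7,0xea,0x04,0x07}
query mem[0x16]=0xcd, mem[0x18]=0xb0, mem[0x0c]=0xe7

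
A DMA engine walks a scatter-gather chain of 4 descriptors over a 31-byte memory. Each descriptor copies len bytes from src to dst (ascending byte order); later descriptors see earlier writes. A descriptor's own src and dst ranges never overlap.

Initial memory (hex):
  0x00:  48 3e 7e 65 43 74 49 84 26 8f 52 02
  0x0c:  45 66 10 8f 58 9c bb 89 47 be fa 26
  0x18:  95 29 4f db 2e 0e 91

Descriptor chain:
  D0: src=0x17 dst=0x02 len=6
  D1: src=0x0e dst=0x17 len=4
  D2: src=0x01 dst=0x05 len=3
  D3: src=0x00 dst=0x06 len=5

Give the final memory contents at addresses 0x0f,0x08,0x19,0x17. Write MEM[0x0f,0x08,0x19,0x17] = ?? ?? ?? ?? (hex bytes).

D0: mem[0x02..0x07] <- [26 95 29 4f db 2e]
D1: mem[0x17..0x1a] <- [10 8f 58 9c]
D2: mem[0x05..0x07] <- [3e 26 95]
D3: mem[0x06..0x0a] <- [48 3e 26 95 29]
query mem[0x0f]=0x8f, mem[0x08]=0x26, mem[0x19]=0x58, mem[0x17]=0x10

MEM[0x0f,0x08,0x19,0x17] = 8f 26 58 10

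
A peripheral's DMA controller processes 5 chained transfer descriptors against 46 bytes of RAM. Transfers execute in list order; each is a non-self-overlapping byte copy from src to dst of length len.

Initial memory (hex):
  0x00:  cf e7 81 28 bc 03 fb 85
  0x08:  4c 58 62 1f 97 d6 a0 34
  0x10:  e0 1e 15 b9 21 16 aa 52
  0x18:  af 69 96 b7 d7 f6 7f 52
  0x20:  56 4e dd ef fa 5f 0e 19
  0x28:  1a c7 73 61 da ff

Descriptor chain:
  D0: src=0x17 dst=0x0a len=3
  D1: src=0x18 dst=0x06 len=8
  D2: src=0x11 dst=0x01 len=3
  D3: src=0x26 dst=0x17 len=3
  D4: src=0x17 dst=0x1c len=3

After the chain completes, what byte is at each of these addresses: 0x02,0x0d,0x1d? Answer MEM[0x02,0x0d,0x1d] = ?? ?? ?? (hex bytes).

MEM[0x02,0x0d,0x1d] = 15 52 19

D0: mem[0x0a..0x0c] <- [52 af 69]
D1: mem[0x06..0x0d] <- [af 69 96 b7 d7 f6 7f 52]
D2: mem[0x01..0x03] <- [1e 15 b9]
D3: mem[0x17..0x19] <- [0e 19 1a]
D4: mem[0x1c..0x1e] <- [0e 19 1a]
query mem[0x02]=0x15, mem[0x0d]=0x52, mem[0x1d]=0x19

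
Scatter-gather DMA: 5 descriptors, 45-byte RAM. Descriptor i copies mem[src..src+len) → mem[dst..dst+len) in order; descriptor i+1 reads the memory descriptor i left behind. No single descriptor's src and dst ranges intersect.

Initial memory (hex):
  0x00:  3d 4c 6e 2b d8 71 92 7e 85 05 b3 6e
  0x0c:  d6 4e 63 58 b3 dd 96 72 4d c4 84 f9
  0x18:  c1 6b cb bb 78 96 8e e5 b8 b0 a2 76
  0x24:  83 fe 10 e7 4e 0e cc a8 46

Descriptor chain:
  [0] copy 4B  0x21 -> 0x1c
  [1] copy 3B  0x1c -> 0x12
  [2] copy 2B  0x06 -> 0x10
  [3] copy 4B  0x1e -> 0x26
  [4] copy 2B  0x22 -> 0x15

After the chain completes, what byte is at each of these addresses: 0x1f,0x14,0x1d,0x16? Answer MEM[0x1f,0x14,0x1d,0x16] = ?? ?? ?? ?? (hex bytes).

#0 dst[0x1c+4] := {0xb0,0xa2,0x76,0x83}
#1 dst[0x12+3] := {0xb0,0xa2,0x76}
#2 dst[0x10+2] := {0x92,0x7e}
#3 dst[0x26+4] := {0x76,0x83,0xb8,0xb0}
#4 dst[0x15+2] := {0xa2,0x76}
query mem[0x1f]=0x83, mem[0x14]=0x76, mem[0x1d]=0xa2, mem[0x16]=0x76

MEM[0x1f,0x14,0x1d,0x16] = 83 76 a2 76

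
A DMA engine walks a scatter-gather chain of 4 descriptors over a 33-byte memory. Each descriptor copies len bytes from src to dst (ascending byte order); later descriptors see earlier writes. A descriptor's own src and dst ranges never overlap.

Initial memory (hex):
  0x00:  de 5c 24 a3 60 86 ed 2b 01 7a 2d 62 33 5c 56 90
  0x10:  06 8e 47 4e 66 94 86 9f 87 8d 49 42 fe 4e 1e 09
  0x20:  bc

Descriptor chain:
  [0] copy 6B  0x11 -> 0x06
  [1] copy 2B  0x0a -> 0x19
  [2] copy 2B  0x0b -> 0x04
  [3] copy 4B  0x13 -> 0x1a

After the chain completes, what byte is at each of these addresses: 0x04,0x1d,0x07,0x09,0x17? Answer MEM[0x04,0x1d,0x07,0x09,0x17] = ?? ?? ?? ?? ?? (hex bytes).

D0: mem[0x06..0x0b] <- [8e 47 4e 66 94 86]
D1: mem[0x19..0x1a] <- [94 86]
D2: mem[0x04..0x05] <- [86 33]
D3: mem[0x1a..0x1d] <- [4e 66 94 86]
query mem[0x04]=0x86, mem[0x1d]=0x86, mem[0x07]=0x47, mem[0x09]=0x66, mem[0x17]=0x9f

MEM[0x04,0x1d,0x07,0x09,0x17] = 86 86 47 66 9f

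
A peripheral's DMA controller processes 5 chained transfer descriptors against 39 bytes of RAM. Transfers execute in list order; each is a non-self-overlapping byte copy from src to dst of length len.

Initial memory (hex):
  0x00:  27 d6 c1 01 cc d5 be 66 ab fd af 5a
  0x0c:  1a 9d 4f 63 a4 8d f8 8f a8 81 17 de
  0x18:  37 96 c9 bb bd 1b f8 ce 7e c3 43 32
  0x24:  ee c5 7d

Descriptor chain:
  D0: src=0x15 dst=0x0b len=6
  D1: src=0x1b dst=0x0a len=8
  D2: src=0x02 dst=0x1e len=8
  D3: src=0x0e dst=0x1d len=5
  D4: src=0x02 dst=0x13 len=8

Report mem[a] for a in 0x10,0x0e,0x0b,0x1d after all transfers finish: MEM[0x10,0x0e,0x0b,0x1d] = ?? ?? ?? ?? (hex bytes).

MEM[0x10,0x0e,0x0b,0x1d] = c3 ce bd ce

[0] 0x15->0x0b len=6 : 81 17 de 37 96 c9
[1] 0x1b->0x0a len=8 : bb bd 1b f8 ce 7e c3 43
[2] 0x02->0x1e len=8 : c1 01 cc d5 be 66 ab fd
[3] 0x0e->0x1d len=5 : ce 7e c3 43 f8
[4] 0x02->0x13 len=8 : c1 01 cc d5 be 66 ab fd
query mem[0x10]=0xc3, mem[0x0e]=0xce, mem[0x0b]=0xbd, mem[0x1d]=0xce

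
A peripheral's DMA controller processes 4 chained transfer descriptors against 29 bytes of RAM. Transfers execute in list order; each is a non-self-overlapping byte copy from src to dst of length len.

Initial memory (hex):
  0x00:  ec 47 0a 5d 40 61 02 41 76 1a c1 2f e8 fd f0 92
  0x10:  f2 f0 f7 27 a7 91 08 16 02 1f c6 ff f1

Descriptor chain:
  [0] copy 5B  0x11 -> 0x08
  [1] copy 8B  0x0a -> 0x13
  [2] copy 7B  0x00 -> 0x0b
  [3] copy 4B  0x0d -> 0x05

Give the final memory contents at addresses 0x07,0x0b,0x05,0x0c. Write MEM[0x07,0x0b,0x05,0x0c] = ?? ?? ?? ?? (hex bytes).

MEM[0x07,0x0b,0x05,0x0c] = 40 ec 0a 47

D0: mem[0x08..0x0c] <- [f0 f7 27 a7 91]
D1: mem[0x13..0x1a] <- [27 a7 91 fd f0 92 f2 f0]
D2: mem[0x0b..0x11] <- [ec 47 0a 5d 40 61 02]
D3: mem[0x05..0x08] <- [0a 5d 40 61]
query mem[0x07]=0x40, mem[0x0b]=0xec, mem[0x05]=0x0a, mem[0x0c]=0x47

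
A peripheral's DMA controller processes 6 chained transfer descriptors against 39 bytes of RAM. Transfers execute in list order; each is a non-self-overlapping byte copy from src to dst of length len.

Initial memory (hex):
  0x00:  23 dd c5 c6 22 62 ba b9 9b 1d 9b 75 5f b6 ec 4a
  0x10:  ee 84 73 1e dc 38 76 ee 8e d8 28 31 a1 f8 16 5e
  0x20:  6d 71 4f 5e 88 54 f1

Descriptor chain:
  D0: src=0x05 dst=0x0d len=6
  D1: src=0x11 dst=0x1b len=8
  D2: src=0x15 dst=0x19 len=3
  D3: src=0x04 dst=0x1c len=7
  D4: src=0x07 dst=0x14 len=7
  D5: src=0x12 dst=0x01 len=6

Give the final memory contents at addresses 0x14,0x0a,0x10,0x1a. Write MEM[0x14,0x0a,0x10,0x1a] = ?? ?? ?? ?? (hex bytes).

#0 dst[0x0d+6] := {0x62,0xba,0xb9,0x9b,0x1d,0x9b}
#1 dst[0x1b+8] := {0x1d,0x9b,0x1e,0xdc,0x38,0x76,0xee,0x8e}
#2 dst[0x19+3] := {0x38,0x76,0xee}
#3 dst[0x1c+7] := {0x22,0x62,0xba,0xb9,0x9b,0x1d,0x9b}
#4 dst[0x14+7] := {0xb9,0x9b,0x1d,0x9b,0x75,0x5f,0x62}
#5 dst[0x01+6] := {0x9b,0x1e,0xb9,0x9b,0x1d,0x9b}
query mem[0x14]=0xb9, mem[0x0a]=0x9b, mem[0x10]=0x9b, mem[0x1a]=0x62

MEM[0x14,0x0a,0x10,0x1a] = b9 9b 9b 62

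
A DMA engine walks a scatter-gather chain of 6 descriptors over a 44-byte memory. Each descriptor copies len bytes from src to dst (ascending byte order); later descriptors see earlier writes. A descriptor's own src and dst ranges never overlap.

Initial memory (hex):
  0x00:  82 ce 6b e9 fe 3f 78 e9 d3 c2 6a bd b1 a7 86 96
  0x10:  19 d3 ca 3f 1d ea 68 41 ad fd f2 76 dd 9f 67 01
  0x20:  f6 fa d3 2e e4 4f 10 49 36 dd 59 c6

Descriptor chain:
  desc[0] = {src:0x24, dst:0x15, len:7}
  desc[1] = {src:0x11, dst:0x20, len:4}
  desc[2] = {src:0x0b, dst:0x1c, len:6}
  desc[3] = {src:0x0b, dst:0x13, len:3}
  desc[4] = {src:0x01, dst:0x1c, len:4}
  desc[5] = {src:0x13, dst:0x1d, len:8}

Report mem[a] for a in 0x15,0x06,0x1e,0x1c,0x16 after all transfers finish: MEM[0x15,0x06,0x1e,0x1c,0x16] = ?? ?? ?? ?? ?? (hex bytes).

MEM[0x15,0x06,0x1e,0x1c,0x16] = a7 78 b1 ce 4f

#0 dst[0x15+7] := {0xe4,0x4f,0x10,0x49,0x36,0xdd,0x59}
#1 dst[0x20+4] := {0xd3,0xca,0x3f,0x1d}
#2 dst[0x1c+6] := {0xbd,0xb1,0xa7,0x86,0x96,0x19}
#3 dst[0x13+3] := {0xbd,0xb1,0xa7}
#4 dst[0x1c+4] := {0xce,0x6b,0xe9,0xfe}
#5 dst[0x1d+8] := {0xbd,0xb1,0xa7,0x4f,0x10,0x49,0x36,0xdd}
query mem[0x15]=0xa7, mem[0x06]=0x78, mem[0x1e]=0xb1, mem[0x1c]=0xce, mem[0x16]=0x4f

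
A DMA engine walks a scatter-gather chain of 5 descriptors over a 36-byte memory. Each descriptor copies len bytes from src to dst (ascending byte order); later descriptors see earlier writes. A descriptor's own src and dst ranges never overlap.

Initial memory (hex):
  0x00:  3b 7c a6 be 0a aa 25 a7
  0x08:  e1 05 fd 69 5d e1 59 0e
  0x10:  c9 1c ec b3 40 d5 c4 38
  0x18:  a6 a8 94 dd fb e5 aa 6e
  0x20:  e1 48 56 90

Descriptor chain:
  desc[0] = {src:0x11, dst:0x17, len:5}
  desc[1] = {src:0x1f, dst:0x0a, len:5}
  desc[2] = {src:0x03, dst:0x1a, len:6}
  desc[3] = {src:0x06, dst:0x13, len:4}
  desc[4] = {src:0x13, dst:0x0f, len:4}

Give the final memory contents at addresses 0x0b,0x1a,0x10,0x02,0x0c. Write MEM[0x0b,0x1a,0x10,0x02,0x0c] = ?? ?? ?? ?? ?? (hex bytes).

MEM[0x0b,0x1a,0x10,0x02,0x0c] = e1 be a7 a6 48

#0 dst[0x17+5] := {0x1c,0xec,0xb3,0x40,0xd5}
#1 dst[0x0a+5] := {0x6e,0xe1,0x48,0x56,0x90}
#2 dst[0x1a+6] := {0xbe,0x0a,0xaa,0x25,0xa7,0xe1}
#3 dst[0x13+4] := {0x25,0xa7,0xe1,0x05}
#4 dst[0x0f+4] := {0x25,0xa7,0xe1,0x05}
query mem[0x0b]=0xe1, mem[0x1a]=0xbe, mem[0x10]=0xa7, mem[0x02]=0xa6, mem[0x0c]=0x48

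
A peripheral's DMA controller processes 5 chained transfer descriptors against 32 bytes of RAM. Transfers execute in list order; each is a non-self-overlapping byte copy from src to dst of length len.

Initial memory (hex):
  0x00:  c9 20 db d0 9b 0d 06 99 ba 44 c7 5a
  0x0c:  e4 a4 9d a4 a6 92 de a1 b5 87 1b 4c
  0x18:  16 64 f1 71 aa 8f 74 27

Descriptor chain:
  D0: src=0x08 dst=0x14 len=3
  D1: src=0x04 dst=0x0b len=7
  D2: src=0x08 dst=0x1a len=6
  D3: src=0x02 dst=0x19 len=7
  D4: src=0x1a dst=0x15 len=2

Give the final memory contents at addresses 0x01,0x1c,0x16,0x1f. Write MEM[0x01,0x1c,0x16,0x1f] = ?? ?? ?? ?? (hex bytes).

MEM[0x01,0x1c,0x16,0x1f] = 20 0d 9b ba

  after D0: wrote 3B at 0x14 = ba44c7
  after D1: wrote 7B at 0x0b = 9b0d0699ba44c7
  after D2: wrote 6B at 0x1a = ba44c79b0d06
  after D3: wrote 7B at 0x19 = dbd09b0d0699ba
  after D4: wrote 2B at 0x15 = d09b
query mem[0x01]=0x20, mem[0x1c]=0x0d, mem[0x16]=0x9b, mem[0x1f]=0xba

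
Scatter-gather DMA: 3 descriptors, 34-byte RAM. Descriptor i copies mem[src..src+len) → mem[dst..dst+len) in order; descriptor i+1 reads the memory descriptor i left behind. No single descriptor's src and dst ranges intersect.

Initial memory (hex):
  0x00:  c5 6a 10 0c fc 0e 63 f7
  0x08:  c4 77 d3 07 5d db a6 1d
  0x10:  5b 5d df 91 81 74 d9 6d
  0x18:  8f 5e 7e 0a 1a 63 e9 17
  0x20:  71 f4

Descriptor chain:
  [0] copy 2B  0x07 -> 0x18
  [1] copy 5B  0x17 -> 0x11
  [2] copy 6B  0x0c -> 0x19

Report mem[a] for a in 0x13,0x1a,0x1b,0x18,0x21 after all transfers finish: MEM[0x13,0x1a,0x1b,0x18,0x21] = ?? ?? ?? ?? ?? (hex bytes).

[0] 0x07->0x18 len=2 : f7 c4
[1] 0x17->0x11 len=5 : 6d f7 c4 7e 0a
[2] 0x0c->0x19 len=6 : 5d db a6 1d 5b 6d
query mem[0x13]=0xc4, mem[0x1a]=0xdb, mem[0x1b]=0xa6, mem[0x18]=0xf7, mem[0x21]=0xf4

MEM[0x13,0x1a,0x1b,0x18,0x21] = c4 db a6 f7 f4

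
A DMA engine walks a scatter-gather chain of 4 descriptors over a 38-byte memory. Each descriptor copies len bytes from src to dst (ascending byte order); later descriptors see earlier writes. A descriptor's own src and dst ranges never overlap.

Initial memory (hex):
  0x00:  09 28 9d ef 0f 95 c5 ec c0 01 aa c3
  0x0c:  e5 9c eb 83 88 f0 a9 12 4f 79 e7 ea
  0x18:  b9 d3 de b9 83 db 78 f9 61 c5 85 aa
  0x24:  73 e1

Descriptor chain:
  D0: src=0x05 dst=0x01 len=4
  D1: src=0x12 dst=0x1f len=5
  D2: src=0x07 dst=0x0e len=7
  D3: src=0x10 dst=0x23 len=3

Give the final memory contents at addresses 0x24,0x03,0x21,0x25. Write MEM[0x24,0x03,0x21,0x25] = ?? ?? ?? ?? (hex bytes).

MEM[0x24,0x03,0x21,0x25] = aa ec 4f c3

#0 dst[0x01+4] := {0x95,0xc5,0xec,0xc0}
#1 dst[0x1f+5] := {0xa9,0x12,0x4f,0x79,0xe7}
#2 dst[0x0e+7] := {0xec,0xc0,0x01,0xaa,0xc3,0xe5,0x9c}
#3 dst[0x23+3] := {0x01,0xaa,0xc3}
query mem[0x24]=0xaa, mem[0x03]=0xec, mem[0x21]=0x4f, mem[0x25]=0xc3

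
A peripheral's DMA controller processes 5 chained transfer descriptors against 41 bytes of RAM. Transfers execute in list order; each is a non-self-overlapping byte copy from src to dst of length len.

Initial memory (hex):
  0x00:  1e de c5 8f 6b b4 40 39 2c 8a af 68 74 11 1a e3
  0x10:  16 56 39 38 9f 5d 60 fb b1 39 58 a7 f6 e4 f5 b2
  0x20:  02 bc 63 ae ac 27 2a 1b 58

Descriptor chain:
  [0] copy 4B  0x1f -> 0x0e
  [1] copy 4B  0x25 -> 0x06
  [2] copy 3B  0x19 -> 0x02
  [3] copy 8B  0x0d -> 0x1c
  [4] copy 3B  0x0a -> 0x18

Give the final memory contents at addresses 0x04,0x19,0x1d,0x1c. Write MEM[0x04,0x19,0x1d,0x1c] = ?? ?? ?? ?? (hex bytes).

MEM[0x04,0x19,0x1d,0x1c] = a7 68 b2 11

D0: mem[0x0e..0x11] <- [b2 02 bc 63]
D1: mem[0x06..0x09] <- [27 2a 1b 58]
D2: mem[0x02..0x04] <- [39 58 a7]
D3: mem[0x1c..0x23] <- [11 b2 02 bc 63 39 38 9f]
D4: mem[0x18..0x1a] <- [af 68 74]
query mem[0x04]=0xa7, mem[0x19]=0x68, mem[0x1d]=0xb2, mem[0x1c]=0x11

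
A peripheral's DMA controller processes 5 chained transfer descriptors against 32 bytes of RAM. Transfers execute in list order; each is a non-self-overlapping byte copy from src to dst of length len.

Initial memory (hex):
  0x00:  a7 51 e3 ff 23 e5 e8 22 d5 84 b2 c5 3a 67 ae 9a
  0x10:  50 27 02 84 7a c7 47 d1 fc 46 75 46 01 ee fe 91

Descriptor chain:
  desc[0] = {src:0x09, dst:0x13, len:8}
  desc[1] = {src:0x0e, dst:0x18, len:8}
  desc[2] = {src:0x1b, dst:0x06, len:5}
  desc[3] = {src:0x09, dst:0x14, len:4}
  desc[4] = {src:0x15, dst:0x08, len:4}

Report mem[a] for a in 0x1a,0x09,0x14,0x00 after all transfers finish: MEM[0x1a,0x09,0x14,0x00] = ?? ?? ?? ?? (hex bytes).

MEM[0x1a,0x09,0x14,0x00] = 50 c5 b2 a7

  after D0: wrote 8B at 0x13 = 84b2c53a67ae9a50
  after D1: wrote 8B at 0x18 = ae9a50270284b2c5
  after D2: wrote 5B at 0x06 = 270284b2c5
  after D3: wrote 4B at 0x14 = b2c5c53a
  after D4: wrote 4B at 0x08 = c5c53aae
query mem[0x1a]=0x50, mem[0x09]=0xc5, mem[0x14]=0xb2, mem[0x00]=0xa7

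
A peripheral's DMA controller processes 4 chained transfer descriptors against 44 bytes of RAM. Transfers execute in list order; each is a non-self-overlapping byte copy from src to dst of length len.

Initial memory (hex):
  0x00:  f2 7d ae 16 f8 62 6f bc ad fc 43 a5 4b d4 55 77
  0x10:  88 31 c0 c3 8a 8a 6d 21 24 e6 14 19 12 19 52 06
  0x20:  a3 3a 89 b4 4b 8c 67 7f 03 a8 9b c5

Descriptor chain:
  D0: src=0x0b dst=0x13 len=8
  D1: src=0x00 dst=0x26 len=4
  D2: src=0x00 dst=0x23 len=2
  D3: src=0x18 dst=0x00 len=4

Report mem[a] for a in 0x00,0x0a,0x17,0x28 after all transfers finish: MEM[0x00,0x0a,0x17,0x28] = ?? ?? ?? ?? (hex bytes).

MEM[0x00,0x0a,0x17,0x28] = 88 43 77 ae

D0: mem[0x13..0x1a] <- [a5 4b d4 55 77 88 31 c0]
D1: mem[0x26..0x29] <- [f2 7d ae 16]
D2: mem[0x23..0x24] <- [f2 7d]
D3: mem[0x00..0x03] <- [88 31 c0 19]
query mem[0x00]=0x88, mem[0x0a]=0x43, mem[0x17]=0x77, mem[0x28]=0xae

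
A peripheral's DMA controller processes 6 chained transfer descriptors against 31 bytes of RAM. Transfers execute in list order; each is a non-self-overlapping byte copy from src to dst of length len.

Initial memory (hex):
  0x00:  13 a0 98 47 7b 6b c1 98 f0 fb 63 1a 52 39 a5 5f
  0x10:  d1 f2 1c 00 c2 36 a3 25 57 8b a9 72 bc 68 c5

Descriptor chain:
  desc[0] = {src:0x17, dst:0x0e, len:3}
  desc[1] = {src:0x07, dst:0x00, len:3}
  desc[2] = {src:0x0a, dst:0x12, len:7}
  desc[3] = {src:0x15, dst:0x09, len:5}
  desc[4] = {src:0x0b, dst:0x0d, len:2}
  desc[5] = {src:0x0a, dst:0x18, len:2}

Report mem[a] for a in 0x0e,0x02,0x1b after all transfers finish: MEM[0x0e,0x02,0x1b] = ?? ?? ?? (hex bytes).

MEM[0x0e,0x02,0x1b] = 8b fb 72

[0] 0x17->0x0e len=3 : 25 57 8b
[1] 0x07->0x00 len=3 : 98 f0 fb
[2] 0x0a->0x12 len=7 : 63 1a 52 39 25 57 8b
[3] 0x15->0x09 len=5 : 39 25 57 8b 8b
[4] 0x0b->0x0d len=2 : 57 8b
[5] 0x0a->0x18 len=2 : 25 57
query mem[0x0e]=0x8b, mem[0x02]=0xfb, mem[0x1b]=0x72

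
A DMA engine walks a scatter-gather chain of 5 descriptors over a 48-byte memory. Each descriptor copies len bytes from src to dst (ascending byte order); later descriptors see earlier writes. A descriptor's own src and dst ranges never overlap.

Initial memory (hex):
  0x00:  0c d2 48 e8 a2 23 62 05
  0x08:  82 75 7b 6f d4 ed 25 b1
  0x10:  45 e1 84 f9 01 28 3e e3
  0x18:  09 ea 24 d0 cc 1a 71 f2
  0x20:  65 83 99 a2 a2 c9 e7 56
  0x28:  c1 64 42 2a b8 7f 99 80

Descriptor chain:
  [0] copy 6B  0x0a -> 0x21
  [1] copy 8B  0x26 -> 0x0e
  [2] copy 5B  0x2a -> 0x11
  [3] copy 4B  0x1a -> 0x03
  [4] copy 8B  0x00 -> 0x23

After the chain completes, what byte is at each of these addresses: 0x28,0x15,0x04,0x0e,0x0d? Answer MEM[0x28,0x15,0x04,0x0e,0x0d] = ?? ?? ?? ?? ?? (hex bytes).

  after D0: wrote 6B at 0x21 = 7b6fd4ed25b1
  after D1: wrote 8B at 0x0e = b156c164422ab87f
  after D2: wrote 5B at 0x11 = 422ab87f99
  after D3: wrote 4B at 0x03 = 24d0cc1a
  after D4: wrote 8B at 0x23 = 0cd24824d0cc1a05
query mem[0x28]=0xcc, mem[0x15]=0x99, mem[0x04]=0xd0, mem[0x0e]=0xb1, mem[0x0d]=0xed

MEM[0x28,0x15,0x04,0x0e,0x0d] = cc 99 d0 b1 ed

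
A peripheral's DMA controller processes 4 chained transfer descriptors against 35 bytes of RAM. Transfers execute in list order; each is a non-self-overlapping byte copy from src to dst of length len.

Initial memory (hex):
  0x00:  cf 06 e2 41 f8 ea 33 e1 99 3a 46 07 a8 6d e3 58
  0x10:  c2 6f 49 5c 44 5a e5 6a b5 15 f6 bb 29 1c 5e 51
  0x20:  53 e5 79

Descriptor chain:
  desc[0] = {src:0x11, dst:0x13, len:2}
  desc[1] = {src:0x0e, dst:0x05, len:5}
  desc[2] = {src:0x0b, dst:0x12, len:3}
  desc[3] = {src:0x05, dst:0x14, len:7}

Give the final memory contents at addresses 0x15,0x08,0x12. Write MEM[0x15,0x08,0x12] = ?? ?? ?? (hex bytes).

#0 dst[0x13+2] := {0x6f,0x49}
#1 dst[0x05+5] := {0xe3,0x58,0xc2,0x6f,0x49}
#2 dst[0x12+3] := {0x07,0xa8,0x6d}
#3 dst[0x14+7] := {0xe3,0x58,0xc2,0x6f,0x49,0x46,0x07}
query mem[0x15]=0x58, mem[0x08]=0x6f, mem[0x12]=0x07

MEM[0x15,0x08,0x12] = 58 6f 07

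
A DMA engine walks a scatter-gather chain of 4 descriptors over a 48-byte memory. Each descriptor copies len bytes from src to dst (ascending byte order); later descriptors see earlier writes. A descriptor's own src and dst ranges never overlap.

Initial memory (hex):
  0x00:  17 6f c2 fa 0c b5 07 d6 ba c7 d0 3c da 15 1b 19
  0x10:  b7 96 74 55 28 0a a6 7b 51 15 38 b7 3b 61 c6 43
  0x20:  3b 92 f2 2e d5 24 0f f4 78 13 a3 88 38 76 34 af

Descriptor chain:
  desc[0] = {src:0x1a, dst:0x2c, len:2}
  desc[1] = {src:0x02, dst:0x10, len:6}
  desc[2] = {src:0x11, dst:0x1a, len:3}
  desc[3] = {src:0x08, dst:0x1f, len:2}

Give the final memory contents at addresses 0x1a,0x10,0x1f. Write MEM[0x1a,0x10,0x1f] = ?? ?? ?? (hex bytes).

#0 dst[0x2c+2] := {0x38,0xb7}
#1 dst[0x10+6] := {0xc2,0xfa,0x0c,0xb5,0x07,0xd6}
#2 dst[0x1a+3] := {0xfa,0x0c,0xb5}
#3 dst[0x1f+2] := {0xba,0xc7}
query mem[0x1a]=0xfa, mem[0x10]=0xc2, mem[0x1f]=0xba

MEM[0x1a,0x10,0x1f] = fa c2 ba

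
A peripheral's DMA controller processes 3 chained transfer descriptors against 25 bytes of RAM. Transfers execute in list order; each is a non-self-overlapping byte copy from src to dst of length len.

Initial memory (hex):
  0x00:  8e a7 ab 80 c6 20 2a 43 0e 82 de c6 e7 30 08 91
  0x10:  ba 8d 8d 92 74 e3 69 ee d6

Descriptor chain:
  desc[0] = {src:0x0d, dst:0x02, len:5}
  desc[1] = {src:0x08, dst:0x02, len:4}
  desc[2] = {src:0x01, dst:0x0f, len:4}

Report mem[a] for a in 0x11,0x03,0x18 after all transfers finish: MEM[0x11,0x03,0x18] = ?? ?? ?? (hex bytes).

D0: mem[0x02..0x06] <- [30 08 91 ba 8d]
D1: mem[0x02..0x05] <- [0e 82 de c6]
D2: mem[0x0f..0x12] <- [a7 0e 82 de]
query mem[0x11]=0x82, mem[0x03]=0x82, mem[0x18]=0xd6

MEM[0x11,0x03,0x18] = 82 82 d6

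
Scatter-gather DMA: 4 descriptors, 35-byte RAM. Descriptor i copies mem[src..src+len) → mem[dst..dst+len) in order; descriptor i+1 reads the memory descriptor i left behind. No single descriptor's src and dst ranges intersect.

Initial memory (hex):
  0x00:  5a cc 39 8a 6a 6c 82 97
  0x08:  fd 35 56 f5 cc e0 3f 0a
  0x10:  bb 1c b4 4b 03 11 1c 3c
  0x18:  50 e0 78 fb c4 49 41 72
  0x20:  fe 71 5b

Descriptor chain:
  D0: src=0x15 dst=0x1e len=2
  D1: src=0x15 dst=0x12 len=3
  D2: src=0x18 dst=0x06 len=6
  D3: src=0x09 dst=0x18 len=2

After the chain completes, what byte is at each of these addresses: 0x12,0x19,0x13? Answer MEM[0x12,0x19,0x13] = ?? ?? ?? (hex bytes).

MEM[0x12,0x19,0x13] = 11 c4 1c

  after D0: wrote 2B at 0x1e = 111c
  after D1: wrote 3B at 0x12 = 111c3c
  after D2: wrote 6B at 0x06 = 50e078fbc449
  after D3: wrote 2B at 0x18 = fbc4
query mem[0x12]=0x11, mem[0x19]=0xc4, mem[0x13]=0x1c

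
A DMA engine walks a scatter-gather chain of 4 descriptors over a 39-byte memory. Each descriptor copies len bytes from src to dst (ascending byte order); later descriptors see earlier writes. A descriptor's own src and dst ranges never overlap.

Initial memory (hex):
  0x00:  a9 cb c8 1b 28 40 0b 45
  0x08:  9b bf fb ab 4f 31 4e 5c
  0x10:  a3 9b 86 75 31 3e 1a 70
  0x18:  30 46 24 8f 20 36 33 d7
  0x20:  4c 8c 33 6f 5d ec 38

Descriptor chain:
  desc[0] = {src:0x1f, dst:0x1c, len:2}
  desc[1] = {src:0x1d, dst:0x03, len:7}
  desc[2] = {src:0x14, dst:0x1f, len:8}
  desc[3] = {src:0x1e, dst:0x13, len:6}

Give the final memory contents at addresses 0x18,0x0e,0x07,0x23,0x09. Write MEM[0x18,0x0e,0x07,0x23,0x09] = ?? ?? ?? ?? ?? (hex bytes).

[0] 0x1f->0x1c len=2 : d7 4c
[1] 0x1d->0x03 len=7 : 4c 33 d7 4c 8c 33 6f
[2] 0x14->0x1f len=8 : 31 3e 1a 70 30 46 24 8f
[3] 0x1e->0x13 len=6 : 33 31 3e 1a 70 30
query mem[0x18]=0x30, mem[0x0e]=0x4e, mem[0x07]=0x8c, mem[0x23]=0x30, mem[0x09]=0x6f

MEM[0x18,0x0e,0x07,0x23,0x09] = 30 4e 8c 30 6f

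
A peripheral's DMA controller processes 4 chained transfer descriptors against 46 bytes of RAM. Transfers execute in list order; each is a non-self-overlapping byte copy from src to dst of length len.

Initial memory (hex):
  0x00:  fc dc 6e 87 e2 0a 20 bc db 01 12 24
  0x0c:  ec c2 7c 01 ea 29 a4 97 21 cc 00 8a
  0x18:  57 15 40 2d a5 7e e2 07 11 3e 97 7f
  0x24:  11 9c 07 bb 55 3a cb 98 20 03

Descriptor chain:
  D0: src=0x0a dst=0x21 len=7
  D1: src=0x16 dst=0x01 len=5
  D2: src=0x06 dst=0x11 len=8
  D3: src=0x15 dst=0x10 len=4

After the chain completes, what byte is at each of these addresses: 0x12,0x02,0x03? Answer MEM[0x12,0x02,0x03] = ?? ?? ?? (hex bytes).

MEM[0x12,0x02,0x03] = ec 8a 57

#0 dst[0x21+7] := {0x12,0x24,0xec,0xc2,0x7c,0x01,0xea}
#1 dst[0x01+5] := {0x00,0x8a,0x57,0x15,0x40}
#2 dst[0x11+8] := {0x20,0xbc,0xdb,0x01,0x12,0x24,0xec,0xc2}
#3 dst[0x10+4] := {0x12,0x24,0xec,0xc2}
query mem[0x12]=0xec, mem[0x02]=0x8a, mem[0x03]=0x57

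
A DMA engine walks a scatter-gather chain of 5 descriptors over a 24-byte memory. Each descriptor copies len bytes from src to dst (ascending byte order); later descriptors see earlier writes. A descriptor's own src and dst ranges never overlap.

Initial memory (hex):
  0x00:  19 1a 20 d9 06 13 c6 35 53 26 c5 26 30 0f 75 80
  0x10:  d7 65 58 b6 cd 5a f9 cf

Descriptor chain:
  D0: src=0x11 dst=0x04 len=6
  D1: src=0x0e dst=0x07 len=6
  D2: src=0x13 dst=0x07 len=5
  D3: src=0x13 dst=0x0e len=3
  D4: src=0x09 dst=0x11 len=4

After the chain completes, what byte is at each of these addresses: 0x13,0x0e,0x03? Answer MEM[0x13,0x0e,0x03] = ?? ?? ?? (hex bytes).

#0 dst[0x04+6] := {0x65,0x58,0xb6,0xcd,0x5a,0xf9}
#1 dst[0x07+6] := {0x75,0x80,0xd7,0x65,0x58,0xb6}
#2 dst[0x07+5] := {0xb6,0xcd,0x5a,0xf9,0xcf}
#3 dst[0x0e+3] := {0xb6,0xcd,0x5a}
#4 dst[0x11+4] := {0x5a,0xf9,0xcf,0xb6}
query mem[0x13]=0xcf, mem[0x0e]=0xb6, mem[0x03]=0xd9

MEM[0x13,0x0e,0x03] = cf b6 d9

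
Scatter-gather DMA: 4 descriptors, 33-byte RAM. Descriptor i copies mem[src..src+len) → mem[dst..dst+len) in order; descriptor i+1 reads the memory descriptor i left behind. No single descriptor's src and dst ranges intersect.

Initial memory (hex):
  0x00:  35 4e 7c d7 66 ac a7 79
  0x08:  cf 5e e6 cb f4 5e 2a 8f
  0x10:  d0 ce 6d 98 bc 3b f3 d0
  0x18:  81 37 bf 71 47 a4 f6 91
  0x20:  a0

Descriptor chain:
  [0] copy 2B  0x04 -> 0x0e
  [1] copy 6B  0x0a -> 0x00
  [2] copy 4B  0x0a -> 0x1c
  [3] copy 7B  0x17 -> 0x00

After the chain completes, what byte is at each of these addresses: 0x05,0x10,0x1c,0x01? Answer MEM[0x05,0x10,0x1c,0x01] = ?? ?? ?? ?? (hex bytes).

MEM[0x05,0x10,0x1c,0x01] = e6 d0 e6 81

  after D0: wrote 2B at 0x0e = 66ac
  after D1: wrote 6B at 0x00 = e6cbf45e66ac
  after D2: wrote 4B at 0x1c = e6cbf45e
  after D3: wrote 7B at 0x00 = d08137bf71e6cb
query mem[0x05]=0xe6, mem[0x10]=0xd0, mem[0x1c]=0xe6, mem[0x01]=0x81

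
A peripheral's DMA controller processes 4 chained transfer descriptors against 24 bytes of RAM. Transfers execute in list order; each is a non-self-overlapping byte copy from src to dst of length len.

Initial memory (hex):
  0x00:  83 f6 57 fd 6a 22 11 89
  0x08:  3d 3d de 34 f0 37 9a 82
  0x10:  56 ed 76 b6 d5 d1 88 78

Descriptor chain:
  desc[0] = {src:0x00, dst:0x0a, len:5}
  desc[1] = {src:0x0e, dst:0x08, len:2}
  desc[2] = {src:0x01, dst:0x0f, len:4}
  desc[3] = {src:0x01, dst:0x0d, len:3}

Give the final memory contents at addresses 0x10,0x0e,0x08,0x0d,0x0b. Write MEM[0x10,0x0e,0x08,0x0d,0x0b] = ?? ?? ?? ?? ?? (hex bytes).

MEM[0x10,0x0e,0x08,0x0d,0x0b] = 57 57 6a f6 f6

D0: mem[0x0a..0x0e] <- [83 f6 57 fd 6a]
D1: mem[0x08..0x09] <- [6a 82]
D2: mem[0x0f..0x12] <- [f6 57 fd 6a]
D3: mem[0x0d..0x0f] <- [f6 57 fd]
query mem[0x10]=0x57, mem[0x0e]=0x57, mem[0x08]=0x6a, mem[0x0d]=0xf6, mem[0x0b]=0xf6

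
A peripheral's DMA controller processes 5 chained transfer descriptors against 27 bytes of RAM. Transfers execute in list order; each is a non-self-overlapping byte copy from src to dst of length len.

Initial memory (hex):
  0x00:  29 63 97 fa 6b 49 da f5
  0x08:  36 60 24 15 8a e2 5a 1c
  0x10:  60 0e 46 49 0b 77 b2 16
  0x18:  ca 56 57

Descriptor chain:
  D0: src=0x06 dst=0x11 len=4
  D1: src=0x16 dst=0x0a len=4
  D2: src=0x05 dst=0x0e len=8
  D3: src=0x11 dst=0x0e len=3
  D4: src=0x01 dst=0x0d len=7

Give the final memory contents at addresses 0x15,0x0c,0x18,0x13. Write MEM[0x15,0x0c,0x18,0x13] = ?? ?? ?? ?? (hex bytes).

MEM[0x15,0x0c,0x18,0x13] = ca ca ca f5

[0] 0x06->0x11 len=4 : da f5 36 60
[1] 0x16->0x0a len=4 : b2 16 ca 56
[2] 0x05->0x0e len=8 : 49 da f5 36 60 b2 16 ca
[3] 0x11->0x0e len=3 : 36 60 b2
[4] 0x01->0x0d len=7 : 63 97 fa 6b 49 da f5
query mem[0x15]=0xca, mem[0x0c]=0xca, mem[0x18]=0xca, mem[0x13]=0xf5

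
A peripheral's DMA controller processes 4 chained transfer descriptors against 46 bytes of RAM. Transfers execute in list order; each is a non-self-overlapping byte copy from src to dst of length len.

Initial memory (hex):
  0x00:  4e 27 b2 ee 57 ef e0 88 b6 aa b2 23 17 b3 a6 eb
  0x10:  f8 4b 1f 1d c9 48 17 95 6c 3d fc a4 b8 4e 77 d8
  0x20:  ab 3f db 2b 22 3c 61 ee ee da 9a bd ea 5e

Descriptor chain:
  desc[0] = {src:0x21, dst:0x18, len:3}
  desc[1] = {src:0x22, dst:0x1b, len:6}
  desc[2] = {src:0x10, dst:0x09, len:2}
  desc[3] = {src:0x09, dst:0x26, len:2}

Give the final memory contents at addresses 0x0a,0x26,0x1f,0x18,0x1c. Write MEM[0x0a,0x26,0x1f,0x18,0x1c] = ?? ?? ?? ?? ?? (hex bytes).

#0 dst[0x18+3] := {0x3f,0xdb,0x2b}
#1 dst[0x1b+6] := {0xdb,0x2b,0x22,0x3c,0x61,0xee}
#2 dst[0x09+2] := {0xf8,0x4b}
#3 dst[0x26+2] := {0xf8,0x4b}
query mem[0x0a]=0x4b, mem[0x26]=0xf8, mem[0x1f]=0x61, mem[0x18]=0x3f, mem[0x1c]=0x2b

MEM[0x0a,0x26,0x1f,0x18,0x1c] = 4b f8 61 3f 2b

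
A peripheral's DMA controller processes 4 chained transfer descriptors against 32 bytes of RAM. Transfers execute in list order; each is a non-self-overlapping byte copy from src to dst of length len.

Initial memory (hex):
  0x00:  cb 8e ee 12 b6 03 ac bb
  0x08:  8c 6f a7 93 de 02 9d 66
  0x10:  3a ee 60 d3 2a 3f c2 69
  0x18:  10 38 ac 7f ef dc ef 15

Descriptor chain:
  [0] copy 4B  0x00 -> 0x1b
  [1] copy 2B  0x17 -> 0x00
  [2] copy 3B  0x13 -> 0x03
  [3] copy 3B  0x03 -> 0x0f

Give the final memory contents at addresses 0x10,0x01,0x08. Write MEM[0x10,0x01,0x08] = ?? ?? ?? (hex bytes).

MEM[0x10,0x01,0x08] = 2a 10 8c

#0 dst[0x1b+4] := {0xcb,0x8e,0xee,0x12}
#1 dst[0x00+2] := {0x69,0x10}
#2 dst[0x03+3] := {0xd3,0x2a,0x3f}
#3 dst[0x0f+3] := {0xd3,0x2a,0x3f}
query mem[0x10]=0x2a, mem[0x01]=0x10, mem[0x08]=0x8c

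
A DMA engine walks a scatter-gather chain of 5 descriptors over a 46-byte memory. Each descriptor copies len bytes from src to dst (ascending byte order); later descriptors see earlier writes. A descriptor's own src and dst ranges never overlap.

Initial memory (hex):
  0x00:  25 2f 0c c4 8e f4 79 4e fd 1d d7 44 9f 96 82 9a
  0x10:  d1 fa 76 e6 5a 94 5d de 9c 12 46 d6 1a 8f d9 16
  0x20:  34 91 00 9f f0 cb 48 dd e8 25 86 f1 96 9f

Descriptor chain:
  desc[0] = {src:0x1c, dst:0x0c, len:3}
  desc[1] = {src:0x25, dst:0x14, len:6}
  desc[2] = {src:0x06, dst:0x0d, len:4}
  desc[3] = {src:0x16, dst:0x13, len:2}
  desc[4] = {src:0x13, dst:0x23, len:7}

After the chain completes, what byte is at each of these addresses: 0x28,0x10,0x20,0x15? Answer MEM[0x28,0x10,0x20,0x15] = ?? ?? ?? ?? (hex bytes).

MEM[0x28,0x10,0x20,0x15] = 25 1d 34 48

D0: mem[0x0c..0x0e] <- [1a 8f d9]
D1: mem[0x14..0x19] <- [cb 48 dd e8 25 86]
D2: mem[0x0d..0x10] <- [79 4e fd 1d]
D3: mem[0x13..0x14] <- [dd e8]
D4: mem[0x23..0x29] <- [dd e8 48 dd e8 25 86]
query mem[0x28]=0x25, mem[0x10]=0x1d, mem[0x20]=0x34, mem[0x15]=0x48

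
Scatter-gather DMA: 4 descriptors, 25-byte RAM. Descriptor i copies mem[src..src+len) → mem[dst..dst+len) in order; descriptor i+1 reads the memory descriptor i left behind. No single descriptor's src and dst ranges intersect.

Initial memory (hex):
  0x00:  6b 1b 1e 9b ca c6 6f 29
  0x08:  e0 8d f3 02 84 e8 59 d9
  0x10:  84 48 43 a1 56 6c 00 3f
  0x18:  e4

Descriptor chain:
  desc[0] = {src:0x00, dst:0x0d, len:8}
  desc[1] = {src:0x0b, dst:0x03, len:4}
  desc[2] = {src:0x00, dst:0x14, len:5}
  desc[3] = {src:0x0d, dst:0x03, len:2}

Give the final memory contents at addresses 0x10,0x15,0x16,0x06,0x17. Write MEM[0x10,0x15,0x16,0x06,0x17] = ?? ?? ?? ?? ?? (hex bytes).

MEM[0x10,0x15,0x16,0x06,0x17] = 9b 1b 1e 1b 02

[0] 0x00->0x0d len=8 : 6b 1b 1e 9b ca c6 6f 29
[1] 0x0b->0x03 len=4 : 02 84 6b 1b
[2] 0x00->0x14 len=5 : 6b 1b 1e 02 84
[3] 0x0d->0x03 len=2 : 6b 1b
query mem[0x10]=0x9b, mem[0x15]=0x1b, mem[0x16]=0x1e, mem[0x06]=0x1b, mem[0x17]=0x02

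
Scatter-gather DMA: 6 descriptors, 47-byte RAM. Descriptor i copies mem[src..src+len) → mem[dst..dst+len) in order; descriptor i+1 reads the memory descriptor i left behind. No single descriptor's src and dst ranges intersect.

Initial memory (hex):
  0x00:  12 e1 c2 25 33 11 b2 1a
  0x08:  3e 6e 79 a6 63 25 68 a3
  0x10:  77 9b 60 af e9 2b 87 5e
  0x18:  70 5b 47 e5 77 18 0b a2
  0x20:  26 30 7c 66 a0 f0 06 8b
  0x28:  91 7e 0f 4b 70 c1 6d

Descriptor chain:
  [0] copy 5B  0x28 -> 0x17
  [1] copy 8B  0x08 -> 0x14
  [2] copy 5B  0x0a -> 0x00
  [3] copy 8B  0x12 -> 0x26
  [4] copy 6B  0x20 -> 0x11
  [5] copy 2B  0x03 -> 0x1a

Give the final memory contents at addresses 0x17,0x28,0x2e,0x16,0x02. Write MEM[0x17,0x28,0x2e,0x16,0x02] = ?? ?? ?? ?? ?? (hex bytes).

D0: mem[0x17..0x1b] <- [91 7e 0f 4b 70]
D1: mem[0x14..0x1b] <- [3e 6e 79 a6 63 25 68 a3]
D2: mem[0x00..0x04] <- [79 a6 63 25 68]
D3: mem[0x26..0x2d] <- [60 af 3e 6e 79 a6 63 25]
D4: mem[0x11..0x16] <- [26 30 7c 66 a0 f0]
D5: mem[0x1a..0x1b] <- [25 68]
query mem[0x17]=0xa6, mem[0x28]=0x3e, mem[0x2e]=0x6d, mem[0x16]=0xf0, mem[0x02]=0x63

MEM[0x17,0x28,0x2e,0x16,0x02] = a6 3e 6d f0 63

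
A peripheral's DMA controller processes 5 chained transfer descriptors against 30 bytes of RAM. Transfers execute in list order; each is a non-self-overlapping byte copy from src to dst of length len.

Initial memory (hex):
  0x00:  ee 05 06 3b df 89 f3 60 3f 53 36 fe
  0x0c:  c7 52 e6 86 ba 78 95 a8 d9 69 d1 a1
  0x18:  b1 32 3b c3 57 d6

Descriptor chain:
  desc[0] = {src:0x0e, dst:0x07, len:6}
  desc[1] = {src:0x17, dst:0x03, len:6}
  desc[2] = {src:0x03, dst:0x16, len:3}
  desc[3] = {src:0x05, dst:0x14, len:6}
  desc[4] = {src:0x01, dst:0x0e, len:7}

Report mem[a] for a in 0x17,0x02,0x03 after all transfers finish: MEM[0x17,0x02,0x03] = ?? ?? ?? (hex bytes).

MEM[0x17,0x02,0x03] = 57 06 a1

[0] 0x0e->0x07 len=6 : e6 86 ba 78 95 a8
[1] 0x17->0x03 len=6 : a1 b1 32 3b c3 57
[2] 0x03->0x16 len=3 : a1 b1 32
[3] 0x05->0x14 len=6 : 32 3b c3 57 ba 78
[4] 0x01->0x0e len=7 : 05 06 a1 b1 32 3b c3
query mem[0x17]=0x57, mem[0x02]=0x06, mem[0x03]=0xa1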